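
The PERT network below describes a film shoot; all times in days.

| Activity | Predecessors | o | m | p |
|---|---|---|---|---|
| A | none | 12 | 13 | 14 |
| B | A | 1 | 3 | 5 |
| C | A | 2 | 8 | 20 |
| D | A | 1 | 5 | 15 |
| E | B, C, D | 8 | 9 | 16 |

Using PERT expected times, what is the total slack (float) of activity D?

te_A = (12 + 4·13 + 14)/6 = 78/6 = 13
te_B = (1 + 4·3 + 5)/6 = 18/6 = 3
te_C = (2 + 4·8 + 20)/6 = 54/6 = 9
te_D = (1 + 4·5 + 15)/6 = 36/6 = 6
te_E = (8 + 4·9 + 16)/6 = 60/6 = 10

Forward pass:
ES_A = 0; EF_A = 13
ES_B = 13; EF_B = 13+3 = 16
ES_C = 13; EF_C = 13+9 = 22
ES_D = 13; EF_D = 13+6 = 19
ES_E = max(EF_B=16, EF_C=22, EF_D=19) = 22; EF_E = 22+10 = 32
Expected project duration μ = 32 days. Critical path: A → C → E.

Backward pass:
LF_E = 32; LS_E = 32−10 = 22
LF_D = LS_E = 22; LS_D = 22−6 = 16
LF_C = LS_E = 22; LS_C = 22−9 = 13
LF_B = LS_E = 22; LS_B = 22−3 = 19
LF_A = min(LS_B=19, LS_C=13, LS_D=16) = 13; LS_A = 13−13 = 0
Slack_D = LS_D − ES_D = 16 − 13 = 3

3 days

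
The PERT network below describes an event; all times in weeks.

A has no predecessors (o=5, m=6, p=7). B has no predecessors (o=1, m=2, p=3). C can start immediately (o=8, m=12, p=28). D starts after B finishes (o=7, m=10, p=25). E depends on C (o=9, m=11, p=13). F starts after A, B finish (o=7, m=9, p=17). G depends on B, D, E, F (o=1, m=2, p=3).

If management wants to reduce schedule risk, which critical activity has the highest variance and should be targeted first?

te_A = (5 + 4·6 + 7)/6 = 36/6 = 6; σ²_A = ((7−5)/6)² = 0.111
te_B = (1 + 4·2 + 3)/6 = 12/6 = 2; σ²_B = ((3−1)/6)² = 0.111
te_C = (8 + 4·12 + 28)/6 = 84/6 = 14; σ²_C = ((28−8)/6)² = 11.111
te_D = (7 + 4·10 + 25)/6 = 72/6 = 12; σ²_D = ((25−7)/6)² = 9.000
te_E = (9 + 4·11 + 13)/6 = 66/6 = 11; σ²_E = ((13−9)/6)² = 0.444
te_F = (7 + 4·9 + 17)/6 = 60/6 = 10; σ²_F = ((17−7)/6)² = 2.778
te_G = (1 + 4·2 + 3)/6 = 12/6 = 2; σ²_G = ((3−1)/6)² = 0.111

Forward pass:
ES_A = 0; EF_A = 6
ES_B = 0; EF_B = 2
ES_C = 0; EF_C = 14
ES_D = 2; EF_D = 2+12 = 14
ES_E = 14; EF_E = 14+11 = 25
ES_F = max(EF_A=6, EF_B=2) = 6; EF_F = 6+10 = 16
ES_G = max(EF_B=2, EF_D=14, EF_E=25, EF_F=16) = 25; EF_G = 25+2 = 27
Expected project duration μ = 27 weeks. Critical path: C → E → G.

Variances on critical path: σ²_C=11.111, σ²_E=0.444, σ²_G=0.111.
Largest is σ²_C = 11.111.

C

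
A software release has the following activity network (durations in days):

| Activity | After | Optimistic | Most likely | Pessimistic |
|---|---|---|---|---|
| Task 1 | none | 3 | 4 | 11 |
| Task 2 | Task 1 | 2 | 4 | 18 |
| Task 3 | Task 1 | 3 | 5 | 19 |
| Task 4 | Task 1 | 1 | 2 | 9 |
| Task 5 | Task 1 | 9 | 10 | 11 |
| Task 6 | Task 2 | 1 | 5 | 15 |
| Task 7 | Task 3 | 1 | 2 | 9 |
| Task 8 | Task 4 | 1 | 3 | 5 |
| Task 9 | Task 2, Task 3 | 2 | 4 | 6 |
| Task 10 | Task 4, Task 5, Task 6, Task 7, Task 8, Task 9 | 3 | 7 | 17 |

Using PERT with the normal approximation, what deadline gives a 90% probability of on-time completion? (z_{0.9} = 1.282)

te_Task 1 = (3 + 4·4 + 11)/6 = 30/6 = 5; σ²_Task 1 = ((11−3)/6)² = 1.778
te_Task 2 = (2 + 4·4 + 18)/6 = 36/6 = 6; σ²_Task 2 = ((18−2)/6)² = 7.111
te_Task 3 = (3 + 4·5 + 19)/6 = 42/6 = 7; σ²_Task 3 = ((19−3)/6)² = 7.111
te_Task 4 = (1 + 4·2 + 9)/6 = 18/6 = 3; σ²_Task 4 = ((9−1)/6)² = 1.778
te_Task 5 = (9 + 4·10 + 11)/6 = 60/6 = 10; σ²_Task 5 = ((11−9)/6)² = 0.111
te_Task 6 = (1 + 4·5 + 15)/6 = 36/6 = 6; σ²_Task 6 = ((15−1)/6)² = 5.444
te_Task 7 = (1 + 4·2 + 9)/6 = 18/6 = 3; σ²_Task 7 = ((9−1)/6)² = 1.778
te_Task 8 = (1 + 4·3 + 5)/6 = 18/6 = 3; σ²_Task 8 = ((5−1)/6)² = 0.444
te_Task 9 = (2 + 4·4 + 6)/6 = 24/6 = 4; σ²_Task 9 = ((6−2)/6)² = 0.444
te_Task 10 = (3 + 4·7 + 17)/6 = 48/6 = 8; σ²_Task 10 = ((17−3)/6)² = 5.444

Forward pass:
ES_Task 1 = 0; EF_Task 1 = 5
ES_Task 2 = 5; EF_Task 2 = 5+6 = 11
ES_Task 3 = 5; EF_Task 3 = 5+7 = 12
ES_Task 4 = 5; EF_Task 4 = 5+3 = 8
ES_Task 5 = 5; EF_Task 5 = 5+10 = 15
ES_Task 6 = 11; EF_Task 6 = 11+6 = 17
ES_Task 7 = 12; EF_Task 7 = 12+3 = 15
ES_Task 8 = 8; EF_Task 8 = 8+3 = 11
ES_Task 9 = max(EF_Task 2=11, EF_Task 3=12) = 12; EF_Task 9 = 12+4 = 16
ES_Task 10 = max(EF_Task 4=8, EF_Task 5=15, EF_Task 6=17, EF_Task 7=15, EF_Task 8=11, EF_Task 9=16) = 17; EF_Task 10 = 17+8 = 25
Expected project duration μ = 25 days. Critical path: Task 1 → Task 2 → Task 6 → Task 10.

Variance along critical path = 1.778 + 7.111 + 5.444 + 5.444 = 19.778; σ = 4.447 days.
D = μ + z·σ = 25 + 1.282·4.447 = 30.7 days

30.7 days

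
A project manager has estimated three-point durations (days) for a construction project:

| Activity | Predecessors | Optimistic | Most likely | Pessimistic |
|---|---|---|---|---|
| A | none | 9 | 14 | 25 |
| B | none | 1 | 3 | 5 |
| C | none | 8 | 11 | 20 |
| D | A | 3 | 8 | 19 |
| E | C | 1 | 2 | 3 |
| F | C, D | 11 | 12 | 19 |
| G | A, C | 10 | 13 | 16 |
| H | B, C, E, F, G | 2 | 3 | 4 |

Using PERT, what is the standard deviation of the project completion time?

4.01 days

te_A = (9 + 4·14 + 25)/6 = 90/6 = 15; σ²_A = ((25−9)/6)² = 7.111
te_B = (1 + 4·3 + 5)/6 = 18/6 = 3; σ²_B = ((5−1)/6)² = 0.444
te_C = (8 + 4·11 + 20)/6 = 72/6 = 12; σ²_C = ((20−8)/6)² = 4.000
te_D = (3 + 4·8 + 19)/6 = 54/6 = 9; σ²_D = ((19−3)/6)² = 7.111
te_E = (1 + 4·2 + 3)/6 = 12/6 = 2; σ²_E = ((3−1)/6)² = 0.111
te_F = (11 + 4·12 + 19)/6 = 78/6 = 13; σ²_F = ((19−11)/6)² = 1.778
te_G = (10 + 4·13 + 16)/6 = 78/6 = 13; σ²_G = ((16−10)/6)² = 1.000
te_H = (2 + 4·3 + 4)/6 = 18/6 = 3; σ²_H = ((4−2)/6)² = 0.111

Forward pass:
ES_A = 0; EF_A = 15
ES_B = 0; EF_B = 3
ES_C = 0; EF_C = 12
ES_D = 15; EF_D = 15+9 = 24
ES_E = 12; EF_E = 12+2 = 14
ES_F = max(EF_C=12, EF_D=24) = 24; EF_F = 24+13 = 37
ES_G = max(EF_A=15, EF_C=12) = 15; EF_G = 15+13 = 28
ES_H = max(EF_B=3, EF_C=12, EF_E=14, EF_F=37, EF_G=28) = 37; EF_H = 37+3 = 40
Expected project duration μ = 40 days. Critical path: A → D → F → H.

Variance along critical path = 7.111 + 7.111 + 1.778 + 0.111 = 16.111
σ = √16.111 = 4.014 days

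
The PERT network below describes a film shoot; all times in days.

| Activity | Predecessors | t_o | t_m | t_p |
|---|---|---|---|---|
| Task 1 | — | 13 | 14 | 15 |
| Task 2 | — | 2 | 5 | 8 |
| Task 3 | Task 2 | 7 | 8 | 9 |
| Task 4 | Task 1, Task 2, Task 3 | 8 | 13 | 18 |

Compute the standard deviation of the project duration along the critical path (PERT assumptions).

1.70 days

te_Task 1 = (13 + 4·14 + 15)/6 = 84/6 = 14; σ²_Task 1 = ((15−13)/6)² = 0.111
te_Task 2 = (2 + 4·5 + 8)/6 = 30/6 = 5; σ²_Task 2 = ((8−2)/6)² = 1.000
te_Task 3 = (7 + 4·8 + 9)/6 = 48/6 = 8; σ²_Task 3 = ((9−7)/6)² = 0.111
te_Task 4 = (8 + 4·13 + 18)/6 = 78/6 = 13; σ²_Task 4 = ((18−8)/6)² = 2.778

Forward pass:
ES_Task 1 = 0; EF_Task 1 = 14
ES_Task 2 = 0; EF_Task 2 = 5
ES_Task 3 = 5; EF_Task 3 = 5+8 = 13
ES_Task 4 = max(EF_Task 1=14, EF_Task 2=5, EF_Task 3=13) = 14; EF_Task 4 = 14+13 = 27
Expected project duration μ = 27 days. Critical path: Task 1 → Task 4.

Variance along critical path = 0.111 + 2.778 = 2.889
σ = √2.889 = 1.700 days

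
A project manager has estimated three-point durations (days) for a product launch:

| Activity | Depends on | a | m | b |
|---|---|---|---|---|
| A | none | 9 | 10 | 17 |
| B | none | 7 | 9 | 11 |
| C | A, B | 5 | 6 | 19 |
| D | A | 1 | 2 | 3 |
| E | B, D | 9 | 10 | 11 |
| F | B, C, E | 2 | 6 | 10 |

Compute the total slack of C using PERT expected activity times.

te_A = (9 + 4·10 + 17)/6 = 66/6 = 11
te_B = (7 + 4·9 + 11)/6 = 54/6 = 9
te_C = (5 + 4·6 + 19)/6 = 48/6 = 8
te_D = (1 + 4·2 + 3)/6 = 12/6 = 2
te_E = (9 + 4·10 + 11)/6 = 60/6 = 10
te_F = (2 + 4·6 + 10)/6 = 36/6 = 6

Forward pass:
ES_A = 0; EF_A = 11
ES_B = 0; EF_B = 9
ES_C = max(EF_A=11, EF_B=9) = 11; EF_C = 11+8 = 19
ES_D = 11; EF_D = 11+2 = 13
ES_E = max(EF_B=9, EF_D=13) = 13; EF_E = 13+10 = 23
ES_F = max(EF_B=9, EF_C=19, EF_E=23) = 23; EF_F = 23+6 = 29
Expected project duration μ = 29 days. Critical path: A → D → E → F.

Backward pass:
LF_F = 29; LS_F = 29−6 = 23
LF_E = LS_F = 23; LS_E = 23−10 = 13
LF_D = LS_E = 13; LS_D = 13−2 = 11
LF_C = LS_F = 23; LS_C = 23−8 = 15
LF_B = min(LS_C=15, LS_E=13, LS_F=23) = 13; LS_B = 13−9 = 4
LF_A = min(LS_C=15, LS_D=11) = 11; LS_A = 11−11 = 0
Slack_C = LS_C − ES_C = 15 − 11 = 4

4 days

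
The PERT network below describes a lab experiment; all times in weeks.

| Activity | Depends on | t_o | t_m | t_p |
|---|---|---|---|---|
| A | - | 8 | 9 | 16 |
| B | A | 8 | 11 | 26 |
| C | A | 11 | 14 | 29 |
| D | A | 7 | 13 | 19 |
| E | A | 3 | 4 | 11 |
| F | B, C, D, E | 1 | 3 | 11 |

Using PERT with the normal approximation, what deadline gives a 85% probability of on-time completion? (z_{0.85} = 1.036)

33.8 weeks

te_A = (8 + 4·9 + 16)/6 = 60/6 = 10; σ²_A = ((16−8)/6)² = 1.778
te_B = (8 + 4·11 + 26)/6 = 78/6 = 13; σ²_B = ((26−8)/6)² = 9.000
te_C = (11 + 4·14 + 29)/6 = 96/6 = 16; σ²_C = ((29−11)/6)² = 9.000
te_D = (7 + 4·13 + 19)/6 = 78/6 = 13; σ²_D = ((19−7)/6)² = 4.000
te_E = (3 + 4·4 + 11)/6 = 30/6 = 5; σ²_E = ((11−3)/6)² = 1.778
te_F = (1 + 4·3 + 11)/6 = 24/6 = 4; σ²_F = ((11−1)/6)² = 2.778

Forward pass:
ES_A = 0; EF_A = 10
ES_B = 10; EF_B = 10+13 = 23
ES_C = 10; EF_C = 10+16 = 26
ES_D = 10; EF_D = 10+13 = 23
ES_E = 10; EF_E = 10+5 = 15
ES_F = max(EF_B=23, EF_C=26, EF_D=23, EF_E=15) = 26; EF_F = 26+4 = 30
Expected project duration μ = 30 weeks. Critical path: A → C → F.

Variance along critical path = 1.778 + 9.000 + 2.778 = 13.556; σ = 3.682 weeks.
D = μ + z·σ = 30 + 1.036·3.682 = 33.8 weeks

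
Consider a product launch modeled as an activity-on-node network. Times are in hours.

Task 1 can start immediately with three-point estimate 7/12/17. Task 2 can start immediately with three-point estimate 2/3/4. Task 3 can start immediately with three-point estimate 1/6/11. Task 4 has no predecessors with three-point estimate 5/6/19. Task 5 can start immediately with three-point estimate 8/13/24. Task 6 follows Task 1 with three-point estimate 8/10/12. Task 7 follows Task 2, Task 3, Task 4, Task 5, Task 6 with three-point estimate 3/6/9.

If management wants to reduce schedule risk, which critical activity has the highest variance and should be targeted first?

te_Task 1 = (7 + 4·12 + 17)/6 = 72/6 = 12; σ²_Task 1 = ((17−7)/6)² = 2.778
te_Task 2 = (2 + 4·3 + 4)/6 = 18/6 = 3; σ²_Task 2 = ((4−2)/6)² = 0.111
te_Task 3 = (1 + 4·6 + 11)/6 = 36/6 = 6; σ²_Task 3 = ((11−1)/6)² = 2.778
te_Task 4 = (5 + 4·6 + 19)/6 = 48/6 = 8; σ²_Task 4 = ((19−5)/6)² = 5.444
te_Task 5 = (8 + 4·13 + 24)/6 = 84/6 = 14; σ²_Task 5 = ((24−8)/6)² = 7.111
te_Task 6 = (8 + 4·10 + 12)/6 = 60/6 = 10; σ²_Task 6 = ((12−8)/6)² = 0.444
te_Task 7 = (3 + 4·6 + 9)/6 = 36/6 = 6; σ²_Task 7 = ((9−3)/6)² = 1.000

Forward pass:
ES_Task 1 = 0; EF_Task 1 = 12
ES_Task 2 = 0; EF_Task 2 = 3
ES_Task 3 = 0; EF_Task 3 = 6
ES_Task 4 = 0; EF_Task 4 = 8
ES_Task 5 = 0; EF_Task 5 = 14
ES_Task 6 = 12; EF_Task 6 = 12+10 = 22
ES_Task 7 = max(EF_Task 2=3, EF_Task 3=6, EF_Task 4=8, EF_Task 5=14, EF_Task 6=22) = 22; EF_Task 7 = 22+6 = 28
Expected project duration μ = 28 hours. Critical path: Task 1 → Task 6 → Task 7.

Variances on critical path: σ²_Task 1=2.778, σ²_Task 6=0.444, σ²_Task 7=1.000.
Largest is σ²_Task 1 = 2.778.

Task 1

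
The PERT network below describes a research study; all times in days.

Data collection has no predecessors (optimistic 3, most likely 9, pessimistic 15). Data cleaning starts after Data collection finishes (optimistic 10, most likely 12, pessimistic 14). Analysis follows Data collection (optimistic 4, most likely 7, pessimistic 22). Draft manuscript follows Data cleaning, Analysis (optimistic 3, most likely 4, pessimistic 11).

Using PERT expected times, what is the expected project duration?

26 days

te_Data collection = (3 + 4·9 + 15)/6 = 54/6 = 9
te_Data cleaning = (10 + 4·12 + 14)/6 = 72/6 = 12
te_Analysis = (4 + 4·7 + 22)/6 = 54/6 = 9
te_Draft manuscript = (3 + 4·4 + 11)/6 = 30/6 = 5

Forward pass:
ES_Data collection = 0; EF_Data collection = 9
ES_Data cleaning = 9; EF_Data cleaning = 9+12 = 21
ES_Analysis = 9; EF_Analysis = 9+9 = 18
ES_Draft manuscript = max(EF_Data cleaning=21, EF_Analysis=18) = 21; EF_Draft manuscript = 21+5 = 26
Expected project duration μ = 26 days. Critical path: Data collection → Data cleaning → Draft manuscript.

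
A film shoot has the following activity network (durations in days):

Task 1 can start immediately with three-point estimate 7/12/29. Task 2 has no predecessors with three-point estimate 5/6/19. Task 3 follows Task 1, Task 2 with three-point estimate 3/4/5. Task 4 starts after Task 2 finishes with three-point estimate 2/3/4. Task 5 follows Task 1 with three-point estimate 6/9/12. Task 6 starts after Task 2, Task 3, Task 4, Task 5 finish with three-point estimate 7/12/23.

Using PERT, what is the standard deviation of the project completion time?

4.64 days

te_Task 1 = (7 + 4·12 + 29)/6 = 84/6 = 14; σ²_Task 1 = ((29−7)/6)² = 13.444
te_Task 2 = (5 + 4·6 + 19)/6 = 48/6 = 8; σ²_Task 2 = ((19−5)/6)² = 5.444
te_Task 3 = (3 + 4·4 + 5)/6 = 24/6 = 4; σ²_Task 3 = ((5−3)/6)² = 0.111
te_Task 4 = (2 + 4·3 + 4)/6 = 18/6 = 3; σ²_Task 4 = ((4−2)/6)² = 0.111
te_Task 5 = (6 + 4·9 + 12)/6 = 54/6 = 9; σ²_Task 5 = ((12−6)/6)² = 1.000
te_Task 6 = (7 + 4·12 + 23)/6 = 78/6 = 13; σ²_Task 6 = ((23−7)/6)² = 7.111

Forward pass:
ES_Task 1 = 0; EF_Task 1 = 14
ES_Task 2 = 0; EF_Task 2 = 8
ES_Task 3 = max(EF_Task 1=14, EF_Task 2=8) = 14; EF_Task 3 = 14+4 = 18
ES_Task 4 = 8; EF_Task 4 = 8+3 = 11
ES_Task 5 = 14; EF_Task 5 = 14+9 = 23
ES_Task 6 = max(EF_Task 2=8, EF_Task 3=18, EF_Task 4=11, EF_Task 5=23) = 23; EF_Task 6 = 23+13 = 36
Expected project duration μ = 36 days. Critical path: Task 1 → Task 5 → Task 6.

Variance along critical path = 13.444 + 1.000 + 7.111 = 21.556
σ = √21.556 = 4.643 days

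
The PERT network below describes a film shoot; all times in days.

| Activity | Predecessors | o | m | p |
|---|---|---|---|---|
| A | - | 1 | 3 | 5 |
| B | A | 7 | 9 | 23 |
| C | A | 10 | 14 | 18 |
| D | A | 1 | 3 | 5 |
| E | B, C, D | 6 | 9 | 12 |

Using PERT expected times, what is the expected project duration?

te_A = (1 + 4·3 + 5)/6 = 18/6 = 3
te_B = (7 + 4·9 + 23)/6 = 66/6 = 11
te_C = (10 + 4·14 + 18)/6 = 84/6 = 14
te_D = (1 + 4·3 + 5)/6 = 18/6 = 3
te_E = (6 + 4·9 + 12)/6 = 54/6 = 9

Forward pass:
ES_A = 0; EF_A = 3
ES_B = 3; EF_B = 3+11 = 14
ES_C = 3; EF_C = 3+14 = 17
ES_D = 3; EF_D = 3+3 = 6
ES_E = max(EF_B=14, EF_C=17, EF_D=6) = 17; EF_E = 17+9 = 26
Expected project duration μ = 26 days. Critical path: A → C → E.

26 days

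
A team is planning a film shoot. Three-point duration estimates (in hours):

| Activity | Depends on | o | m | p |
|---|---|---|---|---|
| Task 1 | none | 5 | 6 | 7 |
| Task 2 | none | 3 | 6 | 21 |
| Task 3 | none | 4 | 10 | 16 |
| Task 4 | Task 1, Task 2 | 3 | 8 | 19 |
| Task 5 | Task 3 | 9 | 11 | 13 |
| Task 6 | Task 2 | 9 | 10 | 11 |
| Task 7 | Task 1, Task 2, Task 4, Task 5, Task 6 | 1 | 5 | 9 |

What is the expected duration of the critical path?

te_Task 1 = (5 + 4·6 + 7)/6 = 36/6 = 6
te_Task 2 = (3 + 4·6 + 21)/6 = 48/6 = 8
te_Task 3 = (4 + 4·10 + 16)/6 = 60/6 = 10
te_Task 4 = (3 + 4·8 + 19)/6 = 54/6 = 9
te_Task 5 = (9 + 4·11 + 13)/6 = 66/6 = 11
te_Task 6 = (9 + 4·10 + 11)/6 = 60/6 = 10
te_Task 7 = (1 + 4·5 + 9)/6 = 30/6 = 5

Forward pass:
ES_Task 1 = 0; EF_Task 1 = 6
ES_Task 2 = 0; EF_Task 2 = 8
ES_Task 3 = 0; EF_Task 3 = 10
ES_Task 4 = max(EF_Task 1=6, EF_Task 2=8) = 8; EF_Task 4 = 8+9 = 17
ES_Task 5 = 10; EF_Task 5 = 10+11 = 21
ES_Task 6 = 8; EF_Task 6 = 8+10 = 18
ES_Task 7 = max(EF_Task 1=6, EF_Task 2=8, EF_Task 4=17, EF_Task 5=21, EF_Task 6=18) = 21; EF_Task 7 = 21+5 = 26
Expected project duration μ = 26 hours. Critical path: Task 3 → Task 5 → Task 7.

26 hours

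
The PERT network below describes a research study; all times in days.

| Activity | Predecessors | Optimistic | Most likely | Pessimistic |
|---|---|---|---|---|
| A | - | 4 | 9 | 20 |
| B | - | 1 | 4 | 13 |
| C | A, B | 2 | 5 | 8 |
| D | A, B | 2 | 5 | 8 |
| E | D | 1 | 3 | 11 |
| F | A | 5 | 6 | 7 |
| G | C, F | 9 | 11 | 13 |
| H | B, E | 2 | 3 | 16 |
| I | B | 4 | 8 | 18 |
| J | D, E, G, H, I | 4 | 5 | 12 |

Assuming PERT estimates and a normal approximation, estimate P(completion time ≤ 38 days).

0.948

te_A = (4 + 4·9 + 20)/6 = 60/6 = 10; σ²_A = ((20−4)/6)² = 7.111
te_B = (1 + 4·4 + 13)/6 = 30/6 = 5; σ²_B = ((13−1)/6)² = 4.000
te_C = (2 + 4·5 + 8)/6 = 30/6 = 5; σ²_C = ((8−2)/6)² = 1.000
te_D = (2 + 4·5 + 8)/6 = 30/6 = 5; σ²_D = ((8−2)/6)² = 1.000
te_E = (1 + 4·3 + 11)/6 = 24/6 = 4; σ²_E = ((11−1)/6)² = 2.778
te_F = (5 + 4·6 + 7)/6 = 36/6 = 6; σ²_F = ((7−5)/6)² = 0.111
te_G = (9 + 4·11 + 13)/6 = 66/6 = 11; σ²_G = ((13−9)/6)² = 0.444
te_H = (2 + 4·3 + 16)/6 = 30/6 = 5; σ²_H = ((16−2)/6)² = 5.444
te_I = (4 + 4·8 + 18)/6 = 54/6 = 9; σ²_I = ((18−4)/6)² = 5.444
te_J = (4 + 4·5 + 12)/6 = 36/6 = 6; σ²_J = ((12−4)/6)² = 1.778

Forward pass:
ES_A = 0; EF_A = 10
ES_B = 0; EF_B = 5
ES_C = max(EF_A=10, EF_B=5) = 10; EF_C = 10+5 = 15
ES_D = max(EF_A=10, EF_B=5) = 10; EF_D = 10+5 = 15
ES_E = 15; EF_E = 15+4 = 19
ES_F = 10; EF_F = 10+6 = 16
ES_G = max(EF_C=15, EF_F=16) = 16; EF_G = 16+11 = 27
ES_H = max(EF_B=5, EF_E=19) = 19; EF_H = 19+5 = 24
ES_I = 5; EF_I = 5+9 = 14
ES_J = max(EF_D=15, EF_E=19, EF_G=27, EF_H=24, EF_I=14) = 27; EF_J = 27+6 = 33
Expected project duration μ = 33 days. Critical path: A → F → G → J.

Variance along critical path = 7.111 + 0.111 + 0.444 + 1.778 = 9.444; σ = √9.444 = 3.073 days.
Z = (38 − 33) / 3.073 = 1.627
P(T ≤ 38) = Φ(1.627) ≈ 0.948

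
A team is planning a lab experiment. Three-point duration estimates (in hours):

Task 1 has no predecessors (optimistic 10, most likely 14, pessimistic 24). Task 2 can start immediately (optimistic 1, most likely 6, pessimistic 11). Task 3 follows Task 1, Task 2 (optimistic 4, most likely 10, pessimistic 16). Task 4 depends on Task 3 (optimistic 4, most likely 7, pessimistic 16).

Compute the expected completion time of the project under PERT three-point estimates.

te_Task 1 = (10 + 4·14 + 24)/6 = 90/6 = 15
te_Task 2 = (1 + 4·6 + 11)/6 = 36/6 = 6
te_Task 3 = (4 + 4·10 + 16)/6 = 60/6 = 10
te_Task 4 = (4 + 4·7 + 16)/6 = 48/6 = 8

Forward pass:
ES_Task 1 = 0; EF_Task 1 = 15
ES_Task 2 = 0; EF_Task 2 = 6
ES_Task 3 = max(EF_Task 1=15, EF_Task 2=6) = 15; EF_Task 3 = 15+10 = 25
ES_Task 4 = 25; EF_Task 4 = 25+8 = 33
Expected project duration μ = 33 hours. Critical path: Task 1 → Task 3 → Task 4.

33 hours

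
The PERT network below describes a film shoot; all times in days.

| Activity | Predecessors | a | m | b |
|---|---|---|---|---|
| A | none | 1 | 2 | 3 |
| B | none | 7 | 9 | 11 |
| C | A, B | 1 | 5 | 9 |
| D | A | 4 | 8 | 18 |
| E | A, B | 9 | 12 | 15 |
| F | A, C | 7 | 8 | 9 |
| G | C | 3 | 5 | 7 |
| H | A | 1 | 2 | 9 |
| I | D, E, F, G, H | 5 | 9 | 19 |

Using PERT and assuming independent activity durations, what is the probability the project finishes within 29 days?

te_A = (1 + 4·2 + 3)/6 = 12/6 = 2; σ²_A = ((3−1)/6)² = 0.111
te_B = (7 + 4·9 + 11)/6 = 54/6 = 9; σ²_B = ((11−7)/6)² = 0.444
te_C = (1 + 4·5 + 9)/6 = 30/6 = 5; σ²_C = ((9−1)/6)² = 1.778
te_D = (4 + 4·8 + 18)/6 = 54/6 = 9; σ²_D = ((18−4)/6)² = 5.444
te_E = (9 + 4·12 + 15)/6 = 72/6 = 12; σ²_E = ((15−9)/6)² = 1.000
te_F = (7 + 4·8 + 9)/6 = 48/6 = 8; σ²_F = ((9−7)/6)² = 0.111
te_G = (3 + 4·5 + 7)/6 = 30/6 = 5; σ²_G = ((7−3)/6)² = 0.444
te_H = (1 + 4·2 + 9)/6 = 18/6 = 3; σ²_H = ((9−1)/6)² = 1.778
te_I = (5 + 4·9 + 19)/6 = 60/6 = 10; σ²_I = ((19−5)/6)² = 5.444

Forward pass:
ES_A = 0; EF_A = 2
ES_B = 0; EF_B = 9
ES_C = max(EF_A=2, EF_B=9) = 9; EF_C = 9+5 = 14
ES_D = 2; EF_D = 2+9 = 11
ES_E = max(EF_A=2, EF_B=9) = 9; EF_E = 9+12 = 21
ES_F = max(EF_A=2, EF_C=14) = 14; EF_F = 14+8 = 22
ES_G = 14; EF_G = 14+5 = 19
ES_H = 2; EF_H = 2+3 = 5
ES_I = max(EF_D=11, EF_E=21, EF_F=22, EF_G=19, EF_H=5) = 22; EF_I = 22+10 = 32
Expected project duration μ = 32 days. Critical path: B → C → F → I.

Variance along critical path = 0.444 + 1.778 + 0.111 + 5.444 = 7.778; σ = √7.778 = 2.789 days.
Z = (29 − 32) / 2.789 = -1.076
P(T ≤ 29) = Φ(-1.076) ≈ 0.141

0.141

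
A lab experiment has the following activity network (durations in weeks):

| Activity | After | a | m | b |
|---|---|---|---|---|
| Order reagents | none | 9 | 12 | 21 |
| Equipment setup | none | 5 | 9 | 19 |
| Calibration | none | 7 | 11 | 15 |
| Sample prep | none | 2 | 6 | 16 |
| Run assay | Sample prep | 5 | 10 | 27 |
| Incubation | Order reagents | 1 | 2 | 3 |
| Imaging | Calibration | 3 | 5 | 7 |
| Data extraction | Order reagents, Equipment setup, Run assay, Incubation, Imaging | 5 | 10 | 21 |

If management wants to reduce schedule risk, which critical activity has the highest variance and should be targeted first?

Run assay

te_Order reagents = (9 + 4·12 + 21)/6 = 78/6 = 13; σ²_Order reagents = ((21−9)/6)² = 4.000
te_Equipment setup = (5 + 4·9 + 19)/6 = 60/6 = 10; σ²_Equipment setup = ((19−5)/6)² = 5.444
te_Calibration = (7 + 4·11 + 15)/6 = 66/6 = 11; σ²_Calibration = ((15−7)/6)² = 1.778
te_Sample prep = (2 + 4·6 + 16)/6 = 42/6 = 7; σ²_Sample prep = ((16−2)/6)² = 5.444
te_Run assay = (5 + 4·10 + 27)/6 = 72/6 = 12; σ²_Run assay = ((27−5)/6)² = 13.444
te_Incubation = (1 + 4·2 + 3)/6 = 12/6 = 2; σ²_Incubation = ((3−1)/6)² = 0.111
te_Imaging = (3 + 4·5 + 7)/6 = 30/6 = 5; σ²_Imaging = ((7−3)/6)² = 0.444
te_Data extraction = (5 + 4·10 + 21)/6 = 66/6 = 11; σ²_Data extraction = ((21−5)/6)² = 7.111

Forward pass:
ES_Order reagents = 0; EF_Order reagents = 13
ES_Equipment setup = 0; EF_Equipment setup = 10
ES_Calibration = 0; EF_Calibration = 11
ES_Sample prep = 0; EF_Sample prep = 7
ES_Run assay = 7; EF_Run assay = 7+12 = 19
ES_Incubation = 13; EF_Incubation = 13+2 = 15
ES_Imaging = 11; EF_Imaging = 11+5 = 16
ES_Data extraction = max(EF_Order reagents=13, EF_Equipment setup=10, EF_Run assay=19, EF_Incubation=15, EF_Imaging=16) = 19; EF_Data extraction = 19+11 = 30
Expected project duration μ = 30 weeks. Critical path: Sample prep → Run assay → Data extraction.

Variances on critical path: σ²_Sample prep=5.444, σ²_Run assay=13.444, σ²_Data extraction=7.111.
Largest is σ²_Run assay = 13.444.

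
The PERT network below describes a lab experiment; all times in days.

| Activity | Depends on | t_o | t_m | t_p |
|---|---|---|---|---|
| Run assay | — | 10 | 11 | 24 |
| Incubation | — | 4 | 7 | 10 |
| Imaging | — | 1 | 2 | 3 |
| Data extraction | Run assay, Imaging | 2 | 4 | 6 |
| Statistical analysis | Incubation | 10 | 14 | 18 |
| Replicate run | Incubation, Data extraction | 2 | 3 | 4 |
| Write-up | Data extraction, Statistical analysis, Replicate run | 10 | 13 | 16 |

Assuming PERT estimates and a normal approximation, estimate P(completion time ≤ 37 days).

te_Run assay = (10 + 4·11 + 24)/6 = 78/6 = 13; σ²_Run assay = ((24−10)/6)² = 5.444
te_Incubation = (4 + 4·7 + 10)/6 = 42/6 = 7; σ²_Incubation = ((10−4)/6)² = 1.000
te_Imaging = (1 + 4·2 + 3)/6 = 12/6 = 2; σ²_Imaging = ((3−1)/6)² = 0.111
te_Data extraction = (2 + 4·4 + 6)/6 = 24/6 = 4; σ²_Data extraction = ((6−2)/6)² = 0.444
te_Statistical analysis = (10 + 4·14 + 18)/6 = 84/6 = 14; σ²_Statistical analysis = ((18−10)/6)² = 1.778
te_Replicate run = (2 + 4·3 + 4)/6 = 18/6 = 3; σ²_Replicate run = ((4−2)/6)² = 0.111
te_Write-up = (10 + 4·13 + 16)/6 = 78/6 = 13; σ²_Write-up = ((16−10)/6)² = 1.000

Forward pass:
ES_Run assay = 0; EF_Run assay = 13
ES_Incubation = 0; EF_Incubation = 7
ES_Imaging = 0; EF_Imaging = 2
ES_Data extraction = max(EF_Run assay=13, EF_Imaging=2) = 13; EF_Data extraction = 13+4 = 17
ES_Statistical analysis = 7; EF_Statistical analysis = 7+14 = 21
ES_Replicate run = max(EF_Incubation=7, EF_Data extraction=17) = 17; EF_Replicate run = 17+3 = 20
ES_Write-up = max(EF_Data extraction=17, EF_Statistical analysis=21, EF_Replicate run=20) = 21; EF_Write-up = 21+13 = 34
Expected project duration μ = 34 days. Critical path: Incubation → Statistical analysis → Write-up.

Variance along critical path = 1.000 + 1.778 + 1.000 = 3.778; σ = √3.778 = 1.944 days.
Z = (37 − 34) / 1.944 = 1.543
P(T ≤ 37) = Φ(1.543) ≈ 0.939

0.939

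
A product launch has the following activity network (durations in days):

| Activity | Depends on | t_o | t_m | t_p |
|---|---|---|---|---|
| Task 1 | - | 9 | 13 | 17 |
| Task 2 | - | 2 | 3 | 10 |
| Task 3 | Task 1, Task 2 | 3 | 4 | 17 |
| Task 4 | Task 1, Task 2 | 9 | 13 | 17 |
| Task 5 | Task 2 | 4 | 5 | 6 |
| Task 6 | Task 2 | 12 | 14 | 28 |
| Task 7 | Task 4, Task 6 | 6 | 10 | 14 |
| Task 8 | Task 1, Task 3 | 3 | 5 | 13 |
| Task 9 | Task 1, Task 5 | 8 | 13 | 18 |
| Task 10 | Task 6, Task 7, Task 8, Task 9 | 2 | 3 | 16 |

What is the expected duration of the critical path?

41 days

te_Task 1 = (9 + 4·13 + 17)/6 = 78/6 = 13
te_Task 2 = (2 + 4·3 + 10)/6 = 24/6 = 4
te_Task 3 = (3 + 4·4 + 17)/6 = 36/6 = 6
te_Task 4 = (9 + 4·13 + 17)/6 = 78/6 = 13
te_Task 5 = (4 + 4·5 + 6)/6 = 30/6 = 5
te_Task 6 = (12 + 4·14 + 28)/6 = 96/6 = 16
te_Task 7 = (6 + 4·10 + 14)/6 = 60/6 = 10
te_Task 8 = (3 + 4·5 + 13)/6 = 36/6 = 6
te_Task 9 = (8 + 4·13 + 18)/6 = 78/6 = 13
te_Task 10 = (2 + 4·3 + 16)/6 = 30/6 = 5

Forward pass:
ES_Task 1 = 0; EF_Task 1 = 13
ES_Task 2 = 0; EF_Task 2 = 4
ES_Task 3 = max(EF_Task 1=13, EF_Task 2=4) = 13; EF_Task 3 = 13+6 = 19
ES_Task 4 = max(EF_Task 1=13, EF_Task 2=4) = 13; EF_Task 4 = 13+13 = 26
ES_Task 5 = 4; EF_Task 5 = 4+5 = 9
ES_Task 6 = 4; EF_Task 6 = 4+16 = 20
ES_Task 7 = max(EF_Task 4=26, EF_Task 6=20) = 26; EF_Task 7 = 26+10 = 36
ES_Task 8 = max(EF_Task 1=13, EF_Task 3=19) = 19; EF_Task 8 = 19+6 = 25
ES_Task 9 = max(EF_Task 1=13, EF_Task 5=9) = 13; EF_Task 9 = 13+13 = 26
ES_Task 10 = max(EF_Task 6=20, EF_Task 7=36, EF_Task 8=25, EF_Task 9=26) = 36; EF_Task 10 = 36+5 = 41
Expected project duration μ = 41 days. Critical path: Task 1 → Task 4 → Task 7 → Task 10.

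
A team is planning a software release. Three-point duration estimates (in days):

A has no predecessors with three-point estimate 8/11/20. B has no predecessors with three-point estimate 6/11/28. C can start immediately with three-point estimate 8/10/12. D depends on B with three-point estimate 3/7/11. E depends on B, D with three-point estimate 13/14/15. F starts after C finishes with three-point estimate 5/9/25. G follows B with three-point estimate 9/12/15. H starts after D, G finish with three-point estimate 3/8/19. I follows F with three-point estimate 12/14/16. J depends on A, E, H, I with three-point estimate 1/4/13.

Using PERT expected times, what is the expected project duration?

te_A = (8 + 4·11 + 20)/6 = 72/6 = 12
te_B = (6 + 4·11 + 28)/6 = 78/6 = 13
te_C = (8 + 4·10 + 12)/6 = 60/6 = 10
te_D = (3 + 4·7 + 11)/6 = 42/6 = 7
te_E = (13 + 4·14 + 15)/6 = 84/6 = 14
te_F = (5 + 4·9 + 25)/6 = 66/6 = 11
te_G = (9 + 4·12 + 15)/6 = 72/6 = 12
te_H = (3 + 4·8 + 19)/6 = 54/6 = 9
te_I = (12 + 4·14 + 16)/6 = 84/6 = 14
te_J = (1 + 4·4 + 13)/6 = 30/6 = 5

Forward pass:
ES_A = 0; EF_A = 12
ES_B = 0; EF_B = 13
ES_C = 0; EF_C = 10
ES_D = 13; EF_D = 13+7 = 20
ES_E = max(EF_B=13, EF_D=20) = 20; EF_E = 20+14 = 34
ES_F = 10; EF_F = 10+11 = 21
ES_G = 13; EF_G = 13+12 = 25
ES_H = max(EF_D=20, EF_G=25) = 25; EF_H = 25+9 = 34
ES_I = 21; EF_I = 21+14 = 35
ES_J = max(EF_A=12, EF_E=34, EF_H=34, EF_I=35) = 35; EF_J = 35+5 = 40
Expected project duration μ = 40 days. Critical path: C → F → I → J.

40 days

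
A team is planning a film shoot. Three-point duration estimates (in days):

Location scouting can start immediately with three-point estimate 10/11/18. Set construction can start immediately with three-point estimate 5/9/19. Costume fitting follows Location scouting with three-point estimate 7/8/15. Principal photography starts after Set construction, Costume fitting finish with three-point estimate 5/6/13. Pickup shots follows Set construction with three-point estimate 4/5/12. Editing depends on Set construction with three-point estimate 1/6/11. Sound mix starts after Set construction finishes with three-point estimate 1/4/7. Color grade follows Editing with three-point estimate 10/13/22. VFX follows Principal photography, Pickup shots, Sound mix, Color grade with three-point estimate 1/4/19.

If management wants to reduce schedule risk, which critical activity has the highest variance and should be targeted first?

te_Location scouting = (10 + 4·11 + 18)/6 = 72/6 = 12; σ²_Location scouting = ((18−10)/6)² = 1.778
te_Set construction = (5 + 4·9 + 19)/6 = 60/6 = 10; σ²_Set construction = ((19−5)/6)² = 5.444
te_Costume fitting = (7 + 4·8 + 15)/6 = 54/6 = 9; σ²_Costume fitting = ((15−7)/6)² = 1.778
te_Principal photography = (5 + 4·6 + 13)/6 = 42/6 = 7; σ²_Principal photography = ((13−5)/6)² = 1.778
te_Pickup shots = (4 + 4·5 + 12)/6 = 36/6 = 6; σ²_Pickup shots = ((12−4)/6)² = 1.778
te_Editing = (1 + 4·6 + 11)/6 = 36/6 = 6; σ²_Editing = ((11−1)/6)² = 2.778
te_Sound mix = (1 + 4·4 + 7)/6 = 24/6 = 4; σ²_Sound mix = ((7−1)/6)² = 1.000
te_Color grade = (10 + 4·13 + 22)/6 = 84/6 = 14; σ²_Color grade = ((22−10)/6)² = 4.000
te_VFX = (1 + 4·4 + 19)/6 = 36/6 = 6; σ²_VFX = ((19−1)/6)² = 9.000

Forward pass:
ES_Location scouting = 0; EF_Location scouting = 12
ES_Set construction = 0; EF_Set construction = 10
ES_Costume fitting = 12; EF_Costume fitting = 12+9 = 21
ES_Principal photography = max(EF_Set construction=10, EF_Costume fitting=21) = 21; EF_Principal photography = 21+7 = 28
ES_Pickup shots = 10; EF_Pickup shots = 10+6 = 16
ES_Editing = 10; EF_Editing = 10+6 = 16
ES_Sound mix = 10; EF_Sound mix = 10+4 = 14
ES_Color grade = 16; EF_Color grade = 16+14 = 30
ES_VFX = max(EF_Principal photography=28, EF_Pickup shots=16, EF_Sound mix=14, EF_Color grade=30) = 30; EF_VFX = 30+6 = 36
Expected project duration μ = 36 days. Critical path: Set construction → Editing → Color grade → VFX.

Variances on critical path: σ²_Set construction=5.444, σ²_Editing=2.778, σ²_Color grade=4.000, σ²_VFX=9.000.
Largest is σ²_VFX = 9.000.

VFX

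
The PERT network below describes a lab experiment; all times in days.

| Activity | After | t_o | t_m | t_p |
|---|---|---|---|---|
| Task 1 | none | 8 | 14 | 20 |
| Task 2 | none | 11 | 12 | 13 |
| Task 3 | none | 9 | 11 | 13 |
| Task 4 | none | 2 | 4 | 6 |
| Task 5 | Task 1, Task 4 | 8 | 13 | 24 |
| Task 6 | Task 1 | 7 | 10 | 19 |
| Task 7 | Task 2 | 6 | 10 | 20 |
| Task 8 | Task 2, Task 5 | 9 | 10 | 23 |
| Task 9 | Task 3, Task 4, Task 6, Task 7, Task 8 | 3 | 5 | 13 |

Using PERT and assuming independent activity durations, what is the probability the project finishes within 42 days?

0.181

te_Task 1 = (8 + 4·14 + 20)/6 = 84/6 = 14; σ²_Task 1 = ((20−8)/6)² = 4.000
te_Task 2 = (11 + 4·12 + 13)/6 = 72/6 = 12; σ²_Task 2 = ((13−11)/6)² = 0.111
te_Task 3 = (9 + 4·11 + 13)/6 = 66/6 = 11; σ²_Task 3 = ((13−9)/6)² = 0.444
te_Task 4 = (2 + 4·4 + 6)/6 = 24/6 = 4; σ²_Task 4 = ((6−2)/6)² = 0.444
te_Task 5 = (8 + 4·13 + 24)/6 = 84/6 = 14; σ²_Task 5 = ((24−8)/6)² = 7.111
te_Task 6 = (7 + 4·10 + 19)/6 = 66/6 = 11; σ²_Task 6 = ((19−7)/6)² = 4.000
te_Task 7 = (6 + 4·10 + 20)/6 = 66/6 = 11; σ²_Task 7 = ((20−6)/6)² = 5.444
te_Task 8 = (9 + 4·10 + 23)/6 = 72/6 = 12; σ²_Task 8 = ((23−9)/6)² = 5.444
te_Task 9 = (3 + 4·5 + 13)/6 = 36/6 = 6; σ²_Task 9 = ((13−3)/6)² = 2.778

Forward pass:
ES_Task 1 = 0; EF_Task 1 = 14
ES_Task 2 = 0; EF_Task 2 = 12
ES_Task 3 = 0; EF_Task 3 = 11
ES_Task 4 = 0; EF_Task 4 = 4
ES_Task 5 = max(EF_Task 1=14, EF_Task 4=4) = 14; EF_Task 5 = 14+14 = 28
ES_Task 6 = 14; EF_Task 6 = 14+11 = 25
ES_Task 7 = 12; EF_Task 7 = 12+11 = 23
ES_Task 8 = max(EF_Task 2=12, EF_Task 5=28) = 28; EF_Task 8 = 28+12 = 40
ES_Task 9 = max(EF_Task 3=11, EF_Task 4=4, EF_Task 6=25, EF_Task 7=23, EF_Task 8=40) = 40; EF_Task 9 = 40+6 = 46
Expected project duration μ = 46 days. Critical path: Task 1 → Task 5 → Task 8 → Task 9.

Variance along critical path = 4.000 + 7.111 + 5.444 + 2.778 = 19.333; σ = √19.333 = 4.397 days.
Z = (42 − 46) / 4.397 = -0.910
P(T ≤ 42) = Φ(-0.910) ≈ 0.181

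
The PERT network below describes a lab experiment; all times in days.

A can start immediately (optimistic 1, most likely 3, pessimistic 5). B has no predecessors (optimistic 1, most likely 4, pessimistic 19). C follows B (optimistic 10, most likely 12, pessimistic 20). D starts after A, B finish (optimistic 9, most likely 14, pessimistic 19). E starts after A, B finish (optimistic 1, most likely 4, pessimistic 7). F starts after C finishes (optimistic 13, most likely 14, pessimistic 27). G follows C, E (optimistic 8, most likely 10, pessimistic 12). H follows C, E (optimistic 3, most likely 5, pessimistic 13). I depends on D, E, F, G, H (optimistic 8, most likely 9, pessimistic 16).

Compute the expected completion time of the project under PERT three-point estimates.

45 days

te_A = (1 + 4·3 + 5)/6 = 18/6 = 3
te_B = (1 + 4·4 + 19)/6 = 36/6 = 6
te_C = (10 + 4·12 + 20)/6 = 78/6 = 13
te_D = (9 + 4·14 + 19)/6 = 84/6 = 14
te_E = (1 + 4·4 + 7)/6 = 24/6 = 4
te_F = (13 + 4·14 + 27)/6 = 96/6 = 16
te_G = (8 + 4·10 + 12)/6 = 60/6 = 10
te_H = (3 + 4·5 + 13)/6 = 36/6 = 6
te_I = (8 + 4·9 + 16)/6 = 60/6 = 10

Forward pass:
ES_A = 0; EF_A = 3
ES_B = 0; EF_B = 6
ES_C = 6; EF_C = 6+13 = 19
ES_D = max(EF_A=3, EF_B=6) = 6; EF_D = 6+14 = 20
ES_E = max(EF_A=3, EF_B=6) = 6; EF_E = 6+4 = 10
ES_F = 19; EF_F = 19+16 = 35
ES_G = max(EF_C=19, EF_E=10) = 19; EF_G = 19+10 = 29
ES_H = max(EF_C=19, EF_E=10) = 19; EF_H = 19+6 = 25
ES_I = max(EF_D=20, EF_E=10, EF_F=35, EF_G=29, EF_H=25) = 35; EF_I = 35+10 = 45
Expected project duration μ = 45 days. Critical path: B → C → F → I.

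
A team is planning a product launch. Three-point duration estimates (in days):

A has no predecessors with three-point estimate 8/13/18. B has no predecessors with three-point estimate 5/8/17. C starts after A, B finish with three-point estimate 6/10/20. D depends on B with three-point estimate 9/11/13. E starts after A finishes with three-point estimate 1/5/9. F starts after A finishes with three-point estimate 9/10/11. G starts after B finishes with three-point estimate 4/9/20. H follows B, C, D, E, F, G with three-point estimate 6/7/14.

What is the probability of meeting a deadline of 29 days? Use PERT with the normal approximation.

te_A = (8 + 4·13 + 18)/6 = 78/6 = 13; σ²_A = ((18−8)/6)² = 2.778
te_B = (5 + 4·8 + 17)/6 = 54/6 = 9; σ²_B = ((17−5)/6)² = 4.000
te_C = (6 + 4·10 + 20)/6 = 66/6 = 11; σ²_C = ((20−6)/6)² = 5.444
te_D = (9 + 4·11 + 13)/6 = 66/6 = 11; σ²_D = ((13−9)/6)² = 0.444
te_E = (1 + 4·5 + 9)/6 = 30/6 = 5; σ²_E = ((9−1)/6)² = 1.778
te_F = (9 + 4·10 + 11)/6 = 60/6 = 10; σ²_F = ((11−9)/6)² = 0.111
te_G = (4 + 4·9 + 20)/6 = 60/6 = 10; σ²_G = ((20−4)/6)² = 7.111
te_H = (6 + 4·7 + 14)/6 = 48/6 = 8; σ²_H = ((14−6)/6)² = 1.778

Forward pass:
ES_A = 0; EF_A = 13
ES_B = 0; EF_B = 9
ES_C = max(EF_A=13, EF_B=9) = 13; EF_C = 13+11 = 24
ES_D = 9; EF_D = 9+11 = 20
ES_E = 13; EF_E = 13+5 = 18
ES_F = 13; EF_F = 13+10 = 23
ES_G = 9; EF_G = 9+10 = 19
ES_H = max(EF_B=9, EF_C=24, EF_D=20, EF_E=18, EF_F=23, EF_G=19) = 24; EF_H = 24+8 = 32
Expected project duration μ = 32 days. Critical path: A → C → H.

Variance along critical path = 2.778 + 5.444 + 1.778 = 10.000; σ = √10.000 = 3.162 days.
Z = (29 − 32) / 3.162 = -0.949
P(T ≤ 29) = Φ(-0.949) ≈ 0.171

0.171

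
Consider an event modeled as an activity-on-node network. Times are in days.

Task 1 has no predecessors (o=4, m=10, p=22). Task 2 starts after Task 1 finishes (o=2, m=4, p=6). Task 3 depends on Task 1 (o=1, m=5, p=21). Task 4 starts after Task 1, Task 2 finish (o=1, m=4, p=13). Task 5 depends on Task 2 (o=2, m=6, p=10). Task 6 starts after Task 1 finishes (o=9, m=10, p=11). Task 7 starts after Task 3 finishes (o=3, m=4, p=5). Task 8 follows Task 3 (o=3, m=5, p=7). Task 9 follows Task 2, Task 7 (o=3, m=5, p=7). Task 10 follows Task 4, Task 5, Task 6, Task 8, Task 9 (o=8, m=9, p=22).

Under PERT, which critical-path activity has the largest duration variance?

te_Task 1 = (4 + 4·10 + 22)/6 = 66/6 = 11; σ²_Task 1 = ((22−4)/6)² = 9.000
te_Task 2 = (2 + 4·4 + 6)/6 = 24/6 = 4; σ²_Task 2 = ((6−2)/6)² = 0.444
te_Task 3 = (1 + 4·5 + 21)/6 = 42/6 = 7; σ²_Task 3 = ((21−1)/6)² = 11.111
te_Task 4 = (1 + 4·4 + 13)/6 = 30/6 = 5; σ²_Task 4 = ((13−1)/6)² = 4.000
te_Task 5 = (2 + 4·6 + 10)/6 = 36/6 = 6; σ²_Task 5 = ((10−2)/6)² = 1.778
te_Task 6 = (9 + 4·10 + 11)/6 = 60/6 = 10; σ²_Task 6 = ((11−9)/6)² = 0.111
te_Task 7 = (3 + 4·4 + 5)/6 = 24/6 = 4; σ²_Task 7 = ((5−3)/6)² = 0.111
te_Task 8 = (3 + 4·5 + 7)/6 = 30/6 = 5; σ²_Task 8 = ((7−3)/6)² = 0.444
te_Task 9 = (3 + 4·5 + 7)/6 = 30/6 = 5; σ²_Task 9 = ((7−3)/6)² = 0.444
te_Task 10 = (8 + 4·9 + 22)/6 = 66/6 = 11; σ²_Task 10 = ((22−8)/6)² = 5.444

Forward pass:
ES_Task 1 = 0; EF_Task 1 = 11
ES_Task 2 = 11; EF_Task 2 = 11+4 = 15
ES_Task 3 = 11; EF_Task 3 = 11+7 = 18
ES_Task 4 = max(EF_Task 1=11, EF_Task 2=15) = 15; EF_Task 4 = 15+5 = 20
ES_Task 5 = 15; EF_Task 5 = 15+6 = 21
ES_Task 6 = 11; EF_Task 6 = 11+10 = 21
ES_Task 7 = 18; EF_Task 7 = 18+4 = 22
ES_Task 8 = 18; EF_Task 8 = 18+5 = 23
ES_Task 9 = max(EF_Task 2=15, EF_Task 7=22) = 22; EF_Task 9 = 22+5 = 27
ES_Task 10 = max(EF_Task 4=20, EF_Task 5=21, EF_Task 6=21, EF_Task 8=23, EF_Task 9=27) = 27; EF_Task 10 = 27+11 = 38
Expected project duration μ = 38 days. Critical path: Task 1 → Task 3 → Task 7 → Task 9 → Task 10.

Variances on critical path: σ²_Task 1=9.000, σ²_Task 3=11.111, σ²_Task 7=0.111, σ²_Task 9=0.444, σ²_Task 10=5.444.
Largest is σ²_Task 3 = 11.111.

Task 3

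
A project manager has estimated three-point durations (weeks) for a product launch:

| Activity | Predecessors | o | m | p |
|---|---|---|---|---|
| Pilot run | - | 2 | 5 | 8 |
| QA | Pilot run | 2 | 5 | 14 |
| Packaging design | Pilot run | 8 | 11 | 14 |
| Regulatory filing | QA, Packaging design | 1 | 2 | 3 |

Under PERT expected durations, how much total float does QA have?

5 weeks

te_Pilot run = (2 + 4·5 + 8)/6 = 30/6 = 5
te_QA = (2 + 4·5 + 14)/6 = 36/6 = 6
te_Packaging design = (8 + 4·11 + 14)/6 = 66/6 = 11
te_Regulatory filing = (1 + 4·2 + 3)/6 = 12/6 = 2

Forward pass:
ES_Pilot run = 0; EF_Pilot run = 5
ES_QA = 5; EF_QA = 5+6 = 11
ES_Packaging design = 5; EF_Packaging design = 5+11 = 16
ES_Regulatory filing = max(EF_QA=11, EF_Packaging design=16) = 16; EF_Regulatory filing = 16+2 = 18
Expected project duration μ = 18 weeks. Critical path: Pilot run → Packaging design → Regulatory filing.

Backward pass:
LF_Regulatory filing = 18; LS_Regulatory filing = 18−2 = 16
LF_Packaging design = LS_Regulatory filing = 16; LS_Packaging design = 16−11 = 5
LF_QA = LS_Regulatory filing = 16; LS_QA = 16−6 = 10
LF_Pilot run = min(LS_QA=10, LS_Packaging design=5) = 5; LS_Pilot run = 5−5 = 0
Slack_QA = LS_QA − ES_QA = 10 − 5 = 5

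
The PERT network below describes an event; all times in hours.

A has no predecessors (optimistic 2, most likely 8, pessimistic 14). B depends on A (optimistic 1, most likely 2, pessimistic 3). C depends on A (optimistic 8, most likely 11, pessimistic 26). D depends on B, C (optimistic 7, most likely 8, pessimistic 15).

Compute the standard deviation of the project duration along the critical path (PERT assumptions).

3.84 hours

te_A = (2 + 4·8 + 14)/6 = 48/6 = 8; σ²_A = ((14−2)/6)² = 4.000
te_B = (1 + 4·2 + 3)/6 = 12/6 = 2; σ²_B = ((3−1)/6)² = 0.111
te_C = (8 + 4·11 + 26)/6 = 78/6 = 13; σ²_C = ((26−8)/6)² = 9.000
te_D = (7 + 4·8 + 15)/6 = 54/6 = 9; σ²_D = ((15−7)/6)² = 1.778

Forward pass:
ES_A = 0; EF_A = 8
ES_B = 8; EF_B = 8+2 = 10
ES_C = 8; EF_C = 8+13 = 21
ES_D = max(EF_B=10, EF_C=21) = 21; EF_D = 21+9 = 30
Expected project duration μ = 30 hours. Critical path: A → C → D.

Variance along critical path = 4.000 + 9.000 + 1.778 = 14.778
σ = √14.778 = 3.844 hours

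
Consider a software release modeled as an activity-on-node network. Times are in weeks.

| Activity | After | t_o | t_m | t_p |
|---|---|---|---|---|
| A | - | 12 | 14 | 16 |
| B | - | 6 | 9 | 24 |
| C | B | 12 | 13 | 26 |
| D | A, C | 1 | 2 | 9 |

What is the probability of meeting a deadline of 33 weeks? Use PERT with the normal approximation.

te_A = (12 + 4·14 + 16)/6 = 84/6 = 14; σ²_A = ((16−12)/6)² = 0.444
te_B = (6 + 4·9 + 24)/6 = 66/6 = 11; σ²_B = ((24−6)/6)² = 9.000
te_C = (12 + 4·13 + 26)/6 = 90/6 = 15; σ²_C = ((26−12)/6)² = 5.444
te_D = (1 + 4·2 + 9)/6 = 18/6 = 3; σ²_D = ((9−1)/6)² = 1.778

Forward pass:
ES_A = 0; EF_A = 14
ES_B = 0; EF_B = 11
ES_C = 11; EF_C = 11+15 = 26
ES_D = max(EF_A=14, EF_C=26) = 26; EF_D = 26+3 = 29
Expected project duration μ = 29 weeks. Critical path: B → C → D.

Variance along critical path = 9.000 + 5.444 + 1.778 = 16.222; σ = √16.222 = 4.028 weeks.
Z = (33 − 29) / 4.028 = 0.993
P(T ≤ 33) = Φ(0.993) ≈ 0.840

0.840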